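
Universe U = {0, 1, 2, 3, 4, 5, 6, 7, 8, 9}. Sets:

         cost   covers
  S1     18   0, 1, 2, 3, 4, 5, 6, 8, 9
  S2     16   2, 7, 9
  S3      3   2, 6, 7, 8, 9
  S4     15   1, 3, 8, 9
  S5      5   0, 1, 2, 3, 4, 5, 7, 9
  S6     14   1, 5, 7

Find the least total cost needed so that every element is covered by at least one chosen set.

S3, S5 cover every element at cost 3 + 5 = 8.
Any cover uses at least 2 sets; among all covering selections none totals below 8.

8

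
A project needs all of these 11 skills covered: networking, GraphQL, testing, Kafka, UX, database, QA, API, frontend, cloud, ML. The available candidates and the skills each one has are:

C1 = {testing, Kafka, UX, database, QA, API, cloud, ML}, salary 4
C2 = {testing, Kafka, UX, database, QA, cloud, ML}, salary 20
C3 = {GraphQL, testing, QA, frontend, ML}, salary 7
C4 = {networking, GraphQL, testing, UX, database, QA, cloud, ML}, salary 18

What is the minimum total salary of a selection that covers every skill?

29

C1, C3, C4 cover every skill at salary 4 + 7 + 18 = 29.
Any cover uses at least 3 candidates; among all covering selections none totals below 29.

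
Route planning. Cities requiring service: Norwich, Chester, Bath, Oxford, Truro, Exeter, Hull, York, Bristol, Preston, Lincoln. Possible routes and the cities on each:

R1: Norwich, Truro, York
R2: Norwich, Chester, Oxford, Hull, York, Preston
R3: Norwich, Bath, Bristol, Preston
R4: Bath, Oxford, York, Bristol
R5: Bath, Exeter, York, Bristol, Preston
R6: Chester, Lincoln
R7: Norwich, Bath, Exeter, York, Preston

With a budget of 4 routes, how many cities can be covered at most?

11

Choosing R1, R2, R5, R6 covers {Norwich, Chester, Bath, Oxford, Truro, Exeter, Hull, York, Bristol, Preston, Lincoln} — 11 cities.
That is all 11 cities.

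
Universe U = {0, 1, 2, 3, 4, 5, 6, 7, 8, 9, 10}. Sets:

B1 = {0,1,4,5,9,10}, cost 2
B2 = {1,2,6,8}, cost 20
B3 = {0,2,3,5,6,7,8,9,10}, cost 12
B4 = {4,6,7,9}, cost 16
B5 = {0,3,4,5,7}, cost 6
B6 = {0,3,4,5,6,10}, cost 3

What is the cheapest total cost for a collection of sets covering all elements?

14

B1, B3 cover every element at cost 2 + 12 = 14.
Any cover uses at least 2 sets; among all covering selections none totals below 14.
Greedy by coverage-per-cost would pick B1, B6, B3 for 17 — worse than the optimum 14.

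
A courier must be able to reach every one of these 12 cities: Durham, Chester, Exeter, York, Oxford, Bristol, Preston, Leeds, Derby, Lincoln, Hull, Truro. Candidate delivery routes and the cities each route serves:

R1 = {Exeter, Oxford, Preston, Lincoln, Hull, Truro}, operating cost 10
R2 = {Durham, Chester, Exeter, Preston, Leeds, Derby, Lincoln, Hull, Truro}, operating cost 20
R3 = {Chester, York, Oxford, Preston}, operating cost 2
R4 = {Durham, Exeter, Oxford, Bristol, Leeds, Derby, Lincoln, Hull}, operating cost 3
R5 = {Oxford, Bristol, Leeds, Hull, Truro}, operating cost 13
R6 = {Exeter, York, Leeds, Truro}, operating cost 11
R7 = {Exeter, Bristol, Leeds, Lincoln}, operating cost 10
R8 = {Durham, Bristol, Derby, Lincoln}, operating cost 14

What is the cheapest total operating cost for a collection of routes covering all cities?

R1, R3, R4 cover every city at operating cost 10 + 2 + 3 = 15.
Any cover uses at least 3 routes; among all covering selections none totals below 15.

15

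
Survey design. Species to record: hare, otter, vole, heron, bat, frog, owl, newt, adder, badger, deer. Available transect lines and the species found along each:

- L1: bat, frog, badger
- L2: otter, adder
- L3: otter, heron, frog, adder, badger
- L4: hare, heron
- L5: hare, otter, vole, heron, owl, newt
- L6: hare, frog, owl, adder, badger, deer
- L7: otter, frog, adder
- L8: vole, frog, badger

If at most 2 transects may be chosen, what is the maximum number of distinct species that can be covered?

10

Choosing L5, L6 covers {hare, otter, vole, heron, frog, owl, newt, adder, badger, deer} — 10 species.
No choice of 2 transects does better; here bat is left uncovered.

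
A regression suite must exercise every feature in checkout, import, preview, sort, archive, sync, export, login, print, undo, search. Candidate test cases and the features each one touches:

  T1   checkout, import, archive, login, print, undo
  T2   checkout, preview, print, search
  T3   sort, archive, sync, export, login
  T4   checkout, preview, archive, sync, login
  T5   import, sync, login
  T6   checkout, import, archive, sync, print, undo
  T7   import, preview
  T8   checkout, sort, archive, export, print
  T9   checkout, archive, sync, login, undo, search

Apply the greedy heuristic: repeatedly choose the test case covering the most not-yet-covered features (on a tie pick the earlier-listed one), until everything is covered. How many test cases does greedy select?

Pick 1: T1 covers 6 new features (checkout, import, archive, login, print, undo).
Pick 2: T3 covers 3 new features (sort, sync, export).
Pick 3: T2 covers 2 new features (preview, search).
Greedy uses 3 test cases.

3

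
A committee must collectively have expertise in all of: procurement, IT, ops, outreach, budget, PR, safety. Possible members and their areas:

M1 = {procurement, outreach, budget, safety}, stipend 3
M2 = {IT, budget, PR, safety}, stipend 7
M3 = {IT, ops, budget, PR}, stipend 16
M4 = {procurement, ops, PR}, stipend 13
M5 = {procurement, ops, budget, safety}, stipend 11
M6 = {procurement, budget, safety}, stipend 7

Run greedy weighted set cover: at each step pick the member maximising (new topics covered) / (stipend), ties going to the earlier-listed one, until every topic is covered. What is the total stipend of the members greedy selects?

Pick 1: M1 adds 4 new (procurement, outreach, budget, safety) at stipend 3 (ratio 4/3).
Pick 2: M2 adds 2 new (IT, PR) at stipend 7 (ratio 2/7).
Pick 3: M5 adds 1 new (ops) at stipend 11 (ratio 1/11).
Greedy total stipend: 3 + 7 + 11 = 21. (The true optimum is 19, so greedy overshoots here.)

21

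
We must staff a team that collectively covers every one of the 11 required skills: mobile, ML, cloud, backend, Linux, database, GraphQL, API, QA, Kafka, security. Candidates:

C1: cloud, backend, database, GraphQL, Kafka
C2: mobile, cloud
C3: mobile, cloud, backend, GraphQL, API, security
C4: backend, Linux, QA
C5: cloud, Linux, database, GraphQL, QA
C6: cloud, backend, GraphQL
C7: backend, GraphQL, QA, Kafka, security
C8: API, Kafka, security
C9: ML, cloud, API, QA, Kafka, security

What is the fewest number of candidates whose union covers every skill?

3

C3, C5, C9 together cover {mobile, ML, cloud, backend, Linux, database, GraphQL, API, QA, Kafka, security} — every skill.
No 2 of the 9 candidates cover everything (all 36 pairs fall short), so 3 is minimum.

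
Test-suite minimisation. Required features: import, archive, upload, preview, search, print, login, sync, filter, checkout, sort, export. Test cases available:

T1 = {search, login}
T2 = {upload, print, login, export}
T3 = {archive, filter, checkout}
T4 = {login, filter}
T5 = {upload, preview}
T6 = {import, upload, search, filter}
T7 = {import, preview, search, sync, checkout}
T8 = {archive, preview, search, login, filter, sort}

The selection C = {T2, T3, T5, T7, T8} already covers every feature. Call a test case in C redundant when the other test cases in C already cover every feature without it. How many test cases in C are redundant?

Drop T2: print, export uncovered — not redundant.
Drop T3: the rest still cover every feature — redundant.
Drop T5: the rest still cover every feature — redundant.
Drop T7: import, sync uncovered — not redundant.
Drop T8: sort uncovered — not redundant.
2 redundant: T3, T5.

2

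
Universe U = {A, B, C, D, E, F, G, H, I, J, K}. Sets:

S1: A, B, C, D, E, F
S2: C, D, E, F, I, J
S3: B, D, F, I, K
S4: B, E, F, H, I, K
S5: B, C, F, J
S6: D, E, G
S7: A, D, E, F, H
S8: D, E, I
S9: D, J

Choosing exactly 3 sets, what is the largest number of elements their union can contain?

10

Choosing S1, S2, S4 covers {A, B, C, D, E, F, H, I, J, K} — 10 elements.
No choice of 3 sets does better; here G is left uncovered.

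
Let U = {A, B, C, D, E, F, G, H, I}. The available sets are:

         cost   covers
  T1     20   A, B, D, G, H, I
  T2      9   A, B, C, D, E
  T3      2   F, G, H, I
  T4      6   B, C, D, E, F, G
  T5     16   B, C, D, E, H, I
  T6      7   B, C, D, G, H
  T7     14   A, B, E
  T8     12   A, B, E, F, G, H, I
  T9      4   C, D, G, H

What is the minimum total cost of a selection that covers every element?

T2, T3 cover every element at cost 9 + 2 = 11.
Any cover uses at least 2 sets; among all covering selections none totals below 11.

11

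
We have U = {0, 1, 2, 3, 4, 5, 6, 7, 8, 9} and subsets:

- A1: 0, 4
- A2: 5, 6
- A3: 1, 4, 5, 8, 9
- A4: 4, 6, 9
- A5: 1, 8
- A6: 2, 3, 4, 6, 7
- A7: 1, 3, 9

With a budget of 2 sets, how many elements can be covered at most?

Choosing A3, A6 covers {1, 2, 3, 4, 5, 6, 7, 8, 9} — 9 elements.
No choice of 2 sets does better; here 0 is left uncovered.

9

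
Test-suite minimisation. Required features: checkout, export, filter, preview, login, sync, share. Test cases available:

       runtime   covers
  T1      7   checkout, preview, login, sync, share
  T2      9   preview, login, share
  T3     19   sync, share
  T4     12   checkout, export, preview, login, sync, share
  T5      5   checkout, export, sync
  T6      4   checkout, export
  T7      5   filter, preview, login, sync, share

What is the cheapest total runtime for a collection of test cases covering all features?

9

T6, T7 cover every feature at runtime 4 + 5 = 9.
Any cover uses at least 2 test cases; among all covering selections none totals below 9.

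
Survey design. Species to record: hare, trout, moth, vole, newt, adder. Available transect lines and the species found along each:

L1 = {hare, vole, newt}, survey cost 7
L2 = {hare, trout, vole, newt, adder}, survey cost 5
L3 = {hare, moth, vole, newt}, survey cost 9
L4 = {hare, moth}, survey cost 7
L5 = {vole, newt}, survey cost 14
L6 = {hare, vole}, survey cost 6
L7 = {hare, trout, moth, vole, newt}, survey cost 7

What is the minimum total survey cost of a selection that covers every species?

L2, L4 cover every species at survey cost 5 + 7 = 12.
Any cover uses at least 2 transects; among all covering selections none totals below 12.

12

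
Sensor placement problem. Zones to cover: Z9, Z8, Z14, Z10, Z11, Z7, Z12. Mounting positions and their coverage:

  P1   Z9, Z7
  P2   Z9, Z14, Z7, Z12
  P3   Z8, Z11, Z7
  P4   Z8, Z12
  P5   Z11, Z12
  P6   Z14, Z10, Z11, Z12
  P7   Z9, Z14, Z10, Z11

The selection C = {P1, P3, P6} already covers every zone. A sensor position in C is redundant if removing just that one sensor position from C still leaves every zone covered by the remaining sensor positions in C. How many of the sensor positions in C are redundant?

0

Drop P1: Z9 uncovered — not redundant.
Drop P3: Z8 uncovered — not redundant.
Drop P6: Z14, Z10, Z12 uncovered — not redundant.
None of the sensor positions in C is redundant.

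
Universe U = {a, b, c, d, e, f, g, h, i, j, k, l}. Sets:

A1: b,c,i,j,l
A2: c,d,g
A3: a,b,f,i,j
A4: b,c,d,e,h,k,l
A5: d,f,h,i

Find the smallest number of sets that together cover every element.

3

A2, A3, A4 together cover {a, b, c, d, e, f, g, h, i, j, k, l} — every element.
No 2 of the 5 sets cover everything (all 10 pairs fall short), so 3 is minimum.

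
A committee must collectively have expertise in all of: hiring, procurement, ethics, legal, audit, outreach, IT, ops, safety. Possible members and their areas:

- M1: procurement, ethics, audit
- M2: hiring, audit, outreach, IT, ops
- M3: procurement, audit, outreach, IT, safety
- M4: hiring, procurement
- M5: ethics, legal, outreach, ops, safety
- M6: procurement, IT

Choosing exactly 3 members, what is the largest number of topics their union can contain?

9

Choosing M1, M2, M5 covers {hiring, procurement, ethics, legal, audit, outreach, IT, ops, safety} — 9 topics.
That is all 9 topics.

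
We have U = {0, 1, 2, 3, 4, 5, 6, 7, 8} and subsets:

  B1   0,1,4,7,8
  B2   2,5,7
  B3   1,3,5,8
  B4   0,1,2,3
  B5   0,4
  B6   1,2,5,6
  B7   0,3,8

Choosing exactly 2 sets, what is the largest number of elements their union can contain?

Choosing B1, B6 covers {0, 1, 2, 4, 5, 6, 7, 8} — 8 elements.
No choice of 2 sets does better; here 3 is left uncovered.

8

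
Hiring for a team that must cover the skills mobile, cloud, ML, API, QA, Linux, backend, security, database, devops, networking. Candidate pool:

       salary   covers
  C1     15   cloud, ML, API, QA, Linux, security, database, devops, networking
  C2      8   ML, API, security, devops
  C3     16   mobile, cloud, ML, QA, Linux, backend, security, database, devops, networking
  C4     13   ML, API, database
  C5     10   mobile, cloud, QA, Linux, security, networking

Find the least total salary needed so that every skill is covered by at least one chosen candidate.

24

C2, C3 cover every skill at salary 8 + 16 = 24.
Any cover uses at least 2 candidates; among all covering selections none totals below 24.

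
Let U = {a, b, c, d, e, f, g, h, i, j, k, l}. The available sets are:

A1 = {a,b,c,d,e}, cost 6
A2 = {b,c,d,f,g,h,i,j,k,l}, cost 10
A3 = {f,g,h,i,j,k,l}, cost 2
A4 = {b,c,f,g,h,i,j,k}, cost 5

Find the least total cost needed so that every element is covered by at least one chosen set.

8

A1, A3 cover every element at cost 6 + 2 = 8.
Any cover uses at least 2 sets; among all covering selections none totals below 8.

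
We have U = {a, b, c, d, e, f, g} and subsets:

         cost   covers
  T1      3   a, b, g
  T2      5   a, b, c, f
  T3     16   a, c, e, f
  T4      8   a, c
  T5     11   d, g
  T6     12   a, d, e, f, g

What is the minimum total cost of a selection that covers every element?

17

T2, T6 cover every element at cost 5 + 12 = 17.
Any cover uses at least 2 sets; among all covering selections none totals below 17.
Greedy by coverage-per-cost would pick T1, T2, T6 for 20 — worse than the optimum 17.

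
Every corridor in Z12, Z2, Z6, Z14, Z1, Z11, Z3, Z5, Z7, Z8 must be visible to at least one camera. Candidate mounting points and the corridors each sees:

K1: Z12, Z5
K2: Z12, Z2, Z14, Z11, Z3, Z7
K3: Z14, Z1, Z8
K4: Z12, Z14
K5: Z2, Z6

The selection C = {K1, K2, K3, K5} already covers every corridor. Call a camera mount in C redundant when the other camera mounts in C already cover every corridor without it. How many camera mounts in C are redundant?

0

Drop K1: Z5 uncovered — not redundant.
Drop K2: Z11, Z3, Z7 uncovered — not redundant.
Drop K3: Z1, Z8 uncovered — not redundant.
Drop K5: Z6 uncovered — not redundant.
None of the camera mounts in C is redundant.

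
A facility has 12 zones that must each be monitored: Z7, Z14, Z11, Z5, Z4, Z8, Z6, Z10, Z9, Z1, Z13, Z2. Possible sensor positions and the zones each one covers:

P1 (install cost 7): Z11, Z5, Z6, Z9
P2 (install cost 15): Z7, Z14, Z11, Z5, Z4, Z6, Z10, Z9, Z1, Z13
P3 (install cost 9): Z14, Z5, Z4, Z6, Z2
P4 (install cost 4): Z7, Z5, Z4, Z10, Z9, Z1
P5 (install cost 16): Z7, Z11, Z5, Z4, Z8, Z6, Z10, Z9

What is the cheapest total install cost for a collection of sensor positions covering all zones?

40

P2, P3, P5 cover every zone at install cost 15 + 9 + 16 = 40.
Any cover uses at least 3 sensor positions; among all covering selections none totals below 40.
Greedy by coverage-per-install cost would pick P4, P3, P1, P2, P5 for 51 — worse than the optimum 40.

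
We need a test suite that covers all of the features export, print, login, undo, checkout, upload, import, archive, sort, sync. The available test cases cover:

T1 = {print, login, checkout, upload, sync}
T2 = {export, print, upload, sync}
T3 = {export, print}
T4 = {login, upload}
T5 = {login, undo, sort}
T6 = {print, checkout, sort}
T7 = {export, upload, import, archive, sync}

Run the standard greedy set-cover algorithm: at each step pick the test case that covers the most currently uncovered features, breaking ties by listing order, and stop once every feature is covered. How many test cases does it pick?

3

Pick 1: T1 covers 5 new features (print, login, checkout, upload, sync).
Pick 2: T7 covers 3 new features (export, import, archive).
Pick 3: T5 covers 2 new features (undo, sort).
Greedy uses 3 test cases.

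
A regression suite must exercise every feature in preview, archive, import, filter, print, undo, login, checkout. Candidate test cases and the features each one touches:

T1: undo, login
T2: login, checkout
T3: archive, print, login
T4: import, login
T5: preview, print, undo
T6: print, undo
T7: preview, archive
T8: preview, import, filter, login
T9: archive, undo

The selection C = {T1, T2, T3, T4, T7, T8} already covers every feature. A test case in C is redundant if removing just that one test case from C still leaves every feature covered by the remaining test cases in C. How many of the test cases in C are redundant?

Drop T1: undo uncovered — not redundant.
Drop T2: checkout uncovered — not redundant.
Drop T3: print uncovered — not redundant.
Drop T4: the rest still cover every feature — redundant.
Drop T7: the rest still cover every feature — redundant.
Drop T8: filter uncovered — not redundant.
2 redundant: T4, T7.

2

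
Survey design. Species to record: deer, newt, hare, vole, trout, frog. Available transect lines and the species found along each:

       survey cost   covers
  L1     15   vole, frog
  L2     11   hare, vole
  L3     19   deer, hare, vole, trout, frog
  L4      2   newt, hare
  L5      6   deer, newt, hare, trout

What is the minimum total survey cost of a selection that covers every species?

21

L1, L5 cover every species at survey cost 15 + 6 = 21.
Any cover uses at least 2 transects; among all covering selections none totals below 21.
Greedy by coverage-per-survey cost would pick L4, L5, L1 for 23 — worse than the optimum 21.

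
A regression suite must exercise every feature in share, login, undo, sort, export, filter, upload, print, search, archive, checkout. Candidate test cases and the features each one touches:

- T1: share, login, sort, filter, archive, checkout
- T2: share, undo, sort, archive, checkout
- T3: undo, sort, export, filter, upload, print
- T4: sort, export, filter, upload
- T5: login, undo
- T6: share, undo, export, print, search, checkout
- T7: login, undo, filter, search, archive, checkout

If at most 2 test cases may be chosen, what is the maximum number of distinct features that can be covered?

10

Choosing T1, T3 covers {share, login, undo, sort, export, filter, upload, print, archive, checkout} — 10 features.
No choice of 2 test cases does better; here search is left uncovered.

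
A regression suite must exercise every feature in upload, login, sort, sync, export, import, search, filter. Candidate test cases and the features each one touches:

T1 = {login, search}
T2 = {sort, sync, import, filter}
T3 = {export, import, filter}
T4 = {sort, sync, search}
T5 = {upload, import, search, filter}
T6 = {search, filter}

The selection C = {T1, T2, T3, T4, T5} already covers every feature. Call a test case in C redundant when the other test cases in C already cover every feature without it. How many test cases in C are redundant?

2

Drop T1: login uncovered — not redundant.
Drop T2: the rest still cover every feature — redundant.
Drop T3: export uncovered — not redundant.
Drop T4: the rest still cover every feature — redundant.
Drop T5: upload uncovered — not redundant.
2 redundant: T2, T4.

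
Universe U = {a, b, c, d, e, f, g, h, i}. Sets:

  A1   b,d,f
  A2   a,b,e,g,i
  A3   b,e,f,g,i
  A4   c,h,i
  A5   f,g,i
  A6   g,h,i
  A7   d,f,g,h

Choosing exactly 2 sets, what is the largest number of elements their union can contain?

8

Choosing A2, A7 covers {a, b, d, e, f, g, h, i} — 8 elements.
No choice of 2 sets does better; here c is left uncovered.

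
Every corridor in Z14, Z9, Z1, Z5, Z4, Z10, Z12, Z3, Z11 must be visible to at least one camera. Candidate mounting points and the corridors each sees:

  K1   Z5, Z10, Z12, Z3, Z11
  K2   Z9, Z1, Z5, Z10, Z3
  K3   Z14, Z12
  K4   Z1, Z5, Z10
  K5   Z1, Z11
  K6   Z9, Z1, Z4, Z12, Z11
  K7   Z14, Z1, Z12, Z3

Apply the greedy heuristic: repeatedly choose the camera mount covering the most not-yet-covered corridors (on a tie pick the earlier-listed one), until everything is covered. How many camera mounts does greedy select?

Pick 1: K1 covers 5 new corridors (Z5, Z10, Z12, Z3, Z11).
Pick 2: K6 covers 3 new corridors (Z9, Z1, Z4).
Pick 3: K3 covers 1 new corridors (Z14).
Greedy uses 3 camera mounts.

3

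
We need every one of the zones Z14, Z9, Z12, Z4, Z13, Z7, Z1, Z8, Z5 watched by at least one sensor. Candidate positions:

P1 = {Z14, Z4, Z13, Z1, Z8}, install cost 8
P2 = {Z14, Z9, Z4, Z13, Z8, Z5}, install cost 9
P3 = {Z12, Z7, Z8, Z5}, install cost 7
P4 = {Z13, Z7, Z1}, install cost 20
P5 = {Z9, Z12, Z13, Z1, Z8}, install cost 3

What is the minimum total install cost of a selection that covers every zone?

P1, P3, P5 cover every zone at install cost 8 + 7 + 3 = 18.
Any cover uses at least 3 sensor positions; among all covering selections none totals below 18.
Greedy by coverage-per-install cost would pick P5, P2, P3 for 19 — worse than the optimum 18.

18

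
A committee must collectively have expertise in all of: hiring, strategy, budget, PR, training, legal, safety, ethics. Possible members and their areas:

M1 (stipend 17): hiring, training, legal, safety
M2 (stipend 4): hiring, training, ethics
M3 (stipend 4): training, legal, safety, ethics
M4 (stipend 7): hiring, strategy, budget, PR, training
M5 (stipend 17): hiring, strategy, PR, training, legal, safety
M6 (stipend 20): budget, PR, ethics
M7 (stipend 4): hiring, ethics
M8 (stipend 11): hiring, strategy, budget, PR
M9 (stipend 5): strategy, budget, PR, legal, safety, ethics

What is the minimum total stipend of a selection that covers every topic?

M2, M9 cover every topic at stipend 4 + 5 = 9.
Any cover uses at least 2 members; among all covering selections none totals below 9.

9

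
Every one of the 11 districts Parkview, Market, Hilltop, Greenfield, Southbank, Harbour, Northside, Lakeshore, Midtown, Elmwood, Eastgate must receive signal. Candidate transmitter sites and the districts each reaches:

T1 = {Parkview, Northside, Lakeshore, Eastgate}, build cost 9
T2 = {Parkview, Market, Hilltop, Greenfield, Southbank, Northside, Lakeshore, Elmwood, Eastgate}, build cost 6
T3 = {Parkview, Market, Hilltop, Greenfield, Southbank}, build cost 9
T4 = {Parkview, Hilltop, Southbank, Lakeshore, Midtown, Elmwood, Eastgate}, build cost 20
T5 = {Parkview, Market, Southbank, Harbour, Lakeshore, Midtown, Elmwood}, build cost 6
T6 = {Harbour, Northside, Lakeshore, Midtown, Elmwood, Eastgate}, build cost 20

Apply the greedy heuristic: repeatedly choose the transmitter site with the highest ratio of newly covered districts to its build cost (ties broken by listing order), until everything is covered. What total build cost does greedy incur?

Pick 1: T2 adds 9 new (Parkview, Market, Hilltop, Greenfield, Southbank, Northside, Lakeshore, Elmwood, Eastgate) at build cost 6 (ratio 9/6).
Pick 2: T5 adds 2 new (Harbour, Midtown) at build cost 6 (ratio 2/6).
Greedy total build cost: 6 + 6 = 12.

12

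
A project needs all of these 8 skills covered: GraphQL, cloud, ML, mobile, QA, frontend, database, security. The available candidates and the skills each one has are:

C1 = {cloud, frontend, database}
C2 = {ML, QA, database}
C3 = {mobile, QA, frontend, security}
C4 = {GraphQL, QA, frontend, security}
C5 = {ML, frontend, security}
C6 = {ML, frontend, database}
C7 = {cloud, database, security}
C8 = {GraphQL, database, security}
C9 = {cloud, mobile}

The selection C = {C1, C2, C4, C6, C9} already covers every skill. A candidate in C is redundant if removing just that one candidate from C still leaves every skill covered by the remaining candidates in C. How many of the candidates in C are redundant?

3

Drop C1: the rest still cover every skill — redundant.
Drop C2: the rest still cover every skill — redundant.
Drop C4: GraphQL, security uncovered — not redundant.
Drop C6: the rest still cover every skill — redundant.
Drop C9: mobile uncovered — not redundant.
3 redundant: C1, C2, C6.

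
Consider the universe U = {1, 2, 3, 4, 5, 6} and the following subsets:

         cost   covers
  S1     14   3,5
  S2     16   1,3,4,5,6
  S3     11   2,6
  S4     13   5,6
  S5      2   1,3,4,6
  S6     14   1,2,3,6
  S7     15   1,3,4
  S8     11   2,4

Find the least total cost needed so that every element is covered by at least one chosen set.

S3, S4, S5 cover every element at cost 11 + 13 + 2 = 26.
Any cover uses at least 2 sets; among all covering selections none totals below 26.

26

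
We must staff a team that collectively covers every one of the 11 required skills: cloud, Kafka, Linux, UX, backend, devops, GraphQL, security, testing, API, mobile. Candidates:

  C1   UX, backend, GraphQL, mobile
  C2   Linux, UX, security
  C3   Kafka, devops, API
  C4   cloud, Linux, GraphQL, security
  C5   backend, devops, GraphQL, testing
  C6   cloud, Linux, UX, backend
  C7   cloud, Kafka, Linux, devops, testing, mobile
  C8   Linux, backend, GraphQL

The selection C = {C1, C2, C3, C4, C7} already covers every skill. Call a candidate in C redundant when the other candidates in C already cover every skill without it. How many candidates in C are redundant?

2

Drop C1: backend uncovered — not redundant.
Drop C2: the rest still cover every skill — redundant.
Drop C3: API uncovered — not redundant.
Drop C4: the rest still cover every skill — redundant.
Drop C7: testing uncovered — not redundant.
2 redundant: C2, C4.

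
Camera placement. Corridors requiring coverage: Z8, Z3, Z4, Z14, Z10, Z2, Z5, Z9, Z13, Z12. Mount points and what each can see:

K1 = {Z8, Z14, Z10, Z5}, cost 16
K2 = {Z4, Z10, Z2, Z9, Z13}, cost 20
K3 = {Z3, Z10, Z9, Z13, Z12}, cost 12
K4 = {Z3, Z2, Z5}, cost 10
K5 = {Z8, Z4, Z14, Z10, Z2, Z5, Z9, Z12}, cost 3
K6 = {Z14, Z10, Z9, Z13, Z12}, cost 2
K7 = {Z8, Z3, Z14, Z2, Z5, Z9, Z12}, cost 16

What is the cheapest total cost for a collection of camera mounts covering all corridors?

15

K3, K5 cover every corridor at cost 12 + 3 = 15.
Any cover uses at least 2 camera mounts; among all covering selections none totals below 15.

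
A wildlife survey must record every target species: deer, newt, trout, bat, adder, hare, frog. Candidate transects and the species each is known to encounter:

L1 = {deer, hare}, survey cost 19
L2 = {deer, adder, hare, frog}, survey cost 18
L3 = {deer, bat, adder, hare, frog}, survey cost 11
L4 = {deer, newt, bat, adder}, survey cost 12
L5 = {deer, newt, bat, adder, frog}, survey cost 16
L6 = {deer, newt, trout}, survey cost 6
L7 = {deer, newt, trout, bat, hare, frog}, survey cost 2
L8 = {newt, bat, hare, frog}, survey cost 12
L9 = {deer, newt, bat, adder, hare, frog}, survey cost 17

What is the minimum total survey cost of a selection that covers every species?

L3, L7 cover every species at survey cost 11 + 2 = 13.
Any cover uses at least 2 transects; among all covering selections none totals below 13.

13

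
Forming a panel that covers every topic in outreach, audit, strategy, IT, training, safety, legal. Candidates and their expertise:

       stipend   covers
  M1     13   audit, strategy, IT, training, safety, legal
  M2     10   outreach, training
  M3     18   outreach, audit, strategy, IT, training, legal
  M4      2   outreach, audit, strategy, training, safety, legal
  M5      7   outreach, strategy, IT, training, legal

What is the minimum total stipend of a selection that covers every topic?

9

M4, M5 cover every topic at stipend 2 + 7 = 9.
Any cover uses at least 2 members; among all covering selections none totals below 9.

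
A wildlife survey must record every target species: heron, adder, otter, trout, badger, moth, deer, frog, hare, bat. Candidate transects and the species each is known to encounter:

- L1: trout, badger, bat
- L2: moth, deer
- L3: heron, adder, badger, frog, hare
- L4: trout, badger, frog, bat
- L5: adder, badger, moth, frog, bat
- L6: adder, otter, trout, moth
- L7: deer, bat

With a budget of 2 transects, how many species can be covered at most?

8

Choosing L3, L6 covers {heron, adder, otter, trout, badger, moth, frog, hare} — 8 species.
No choice of 2 transects does better; here deer, bat are left uncovered.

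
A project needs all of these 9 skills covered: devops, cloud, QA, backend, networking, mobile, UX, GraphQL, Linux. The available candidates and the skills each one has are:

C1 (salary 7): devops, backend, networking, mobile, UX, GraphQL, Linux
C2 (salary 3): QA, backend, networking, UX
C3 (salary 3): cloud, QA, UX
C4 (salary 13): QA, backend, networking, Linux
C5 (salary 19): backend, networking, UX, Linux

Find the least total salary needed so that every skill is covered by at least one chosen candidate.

C1, C3 cover every skill at salary 7 + 3 = 10.
Any cover uses at least 2 candidates; among all covering selections none totals below 10.

10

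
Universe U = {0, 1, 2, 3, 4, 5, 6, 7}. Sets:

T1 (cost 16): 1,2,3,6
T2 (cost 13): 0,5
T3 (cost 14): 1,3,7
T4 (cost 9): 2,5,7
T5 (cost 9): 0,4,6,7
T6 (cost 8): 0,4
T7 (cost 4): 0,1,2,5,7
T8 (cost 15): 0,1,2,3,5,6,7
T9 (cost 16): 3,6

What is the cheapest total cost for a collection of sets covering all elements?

T6, T8 cover every element at cost 8 + 15 = 23.
Any cover uses at least 2 sets; among all covering selections none totals below 23.

23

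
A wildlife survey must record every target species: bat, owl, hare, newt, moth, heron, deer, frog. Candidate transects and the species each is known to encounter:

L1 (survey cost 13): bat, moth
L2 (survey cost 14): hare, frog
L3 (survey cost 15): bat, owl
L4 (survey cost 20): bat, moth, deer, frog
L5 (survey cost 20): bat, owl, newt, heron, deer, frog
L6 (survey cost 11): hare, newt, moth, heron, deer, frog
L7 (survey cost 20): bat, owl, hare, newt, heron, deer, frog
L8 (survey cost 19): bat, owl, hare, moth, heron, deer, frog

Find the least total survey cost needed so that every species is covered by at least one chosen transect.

L3, L6 cover every species at survey cost 15 + 11 = 26.
Any cover uses at least 2 transects; among all covering selections none totals below 26.

26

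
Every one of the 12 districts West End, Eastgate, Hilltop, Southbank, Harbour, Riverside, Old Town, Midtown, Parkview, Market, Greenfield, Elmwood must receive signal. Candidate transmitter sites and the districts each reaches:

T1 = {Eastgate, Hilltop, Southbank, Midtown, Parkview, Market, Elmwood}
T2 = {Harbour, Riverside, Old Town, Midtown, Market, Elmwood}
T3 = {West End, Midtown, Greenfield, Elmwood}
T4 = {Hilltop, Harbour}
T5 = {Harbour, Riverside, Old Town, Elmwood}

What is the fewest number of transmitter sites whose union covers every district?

3

T1, T2, T3 together cover {West End, Eastgate, Hilltop, Southbank, Harbour, Riverside, Old Town, Midtown, Parkview, Market, Greenfield, Elmwood} — every district.
No 2 of the 5 transmitter sites cover everything (all 10 pairs fall short), so 3 is minimum.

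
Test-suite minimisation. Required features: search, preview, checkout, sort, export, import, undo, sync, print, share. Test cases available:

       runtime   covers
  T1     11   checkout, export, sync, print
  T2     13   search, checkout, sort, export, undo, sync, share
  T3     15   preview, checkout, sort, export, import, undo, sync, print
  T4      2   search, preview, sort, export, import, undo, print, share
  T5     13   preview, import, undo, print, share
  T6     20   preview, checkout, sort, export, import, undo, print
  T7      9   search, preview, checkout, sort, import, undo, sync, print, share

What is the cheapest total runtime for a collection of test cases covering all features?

11

T4, T7 cover every feature at runtime 2 + 9 = 11.
Any cover uses at least 2 test cases; among all covering selections none totals below 11.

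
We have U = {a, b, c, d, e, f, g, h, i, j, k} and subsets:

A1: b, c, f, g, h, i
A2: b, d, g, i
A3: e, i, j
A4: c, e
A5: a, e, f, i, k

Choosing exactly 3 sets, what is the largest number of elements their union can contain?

10

Choosing A1, A2, A5 covers {a, b, c, d, e, f, g, h, i, k} — 10 elements.
No choice of 3 sets does better; here j is left uncovered.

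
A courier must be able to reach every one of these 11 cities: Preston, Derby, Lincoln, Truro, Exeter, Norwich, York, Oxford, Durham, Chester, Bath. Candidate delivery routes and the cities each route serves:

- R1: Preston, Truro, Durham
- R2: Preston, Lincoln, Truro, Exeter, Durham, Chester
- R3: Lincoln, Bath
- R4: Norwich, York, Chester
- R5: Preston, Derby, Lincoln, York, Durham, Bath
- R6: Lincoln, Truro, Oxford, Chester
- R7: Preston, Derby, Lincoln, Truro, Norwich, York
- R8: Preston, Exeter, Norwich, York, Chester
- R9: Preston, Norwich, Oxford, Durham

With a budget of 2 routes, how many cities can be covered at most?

Choosing R2, R5 covers {Preston, Derby, Lincoln, Truro, Exeter, York, Durham, Chester, Bath} — 9 cities.
No choice of 2 routes does better; here Norwich, Oxford are left uncovered.

9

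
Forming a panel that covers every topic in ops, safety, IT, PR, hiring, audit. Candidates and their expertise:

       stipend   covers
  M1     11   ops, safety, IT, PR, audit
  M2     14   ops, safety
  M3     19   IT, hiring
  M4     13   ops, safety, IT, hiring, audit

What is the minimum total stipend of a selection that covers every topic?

24

M1, M4 cover every topic at stipend 11 + 13 = 24.
Any cover uses at least 2 members; among all covering selections none totals below 24.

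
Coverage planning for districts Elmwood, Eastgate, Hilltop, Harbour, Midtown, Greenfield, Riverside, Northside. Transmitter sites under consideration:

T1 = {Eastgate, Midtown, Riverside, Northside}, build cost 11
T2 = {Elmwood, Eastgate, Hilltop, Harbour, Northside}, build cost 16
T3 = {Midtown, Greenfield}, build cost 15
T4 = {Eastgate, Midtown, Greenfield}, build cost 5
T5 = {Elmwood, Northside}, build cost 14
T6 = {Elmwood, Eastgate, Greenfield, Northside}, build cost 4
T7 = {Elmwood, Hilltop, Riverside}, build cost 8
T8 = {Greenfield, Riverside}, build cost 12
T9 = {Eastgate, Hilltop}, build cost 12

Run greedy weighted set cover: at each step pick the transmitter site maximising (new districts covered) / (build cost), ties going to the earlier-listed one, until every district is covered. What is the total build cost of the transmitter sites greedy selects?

33

Pick 1: T6 adds 4 new (Elmwood, Eastgate, Greenfield, Northside) at build cost 4 (ratio 4/4).
Pick 2: T7 adds 2 new (Hilltop, Riverside) at build cost 8 (ratio 2/8).
Pick 3: T4 adds 1 new (Midtown) at build cost 5 (ratio 1/5).
Pick 4: T2 adds 1 new (Harbour) at build cost 16 (ratio 1/16).
Greedy total build cost: 4 + 8 + 5 + 16 = 33. (The true optimum is 29, so greedy overshoots here.)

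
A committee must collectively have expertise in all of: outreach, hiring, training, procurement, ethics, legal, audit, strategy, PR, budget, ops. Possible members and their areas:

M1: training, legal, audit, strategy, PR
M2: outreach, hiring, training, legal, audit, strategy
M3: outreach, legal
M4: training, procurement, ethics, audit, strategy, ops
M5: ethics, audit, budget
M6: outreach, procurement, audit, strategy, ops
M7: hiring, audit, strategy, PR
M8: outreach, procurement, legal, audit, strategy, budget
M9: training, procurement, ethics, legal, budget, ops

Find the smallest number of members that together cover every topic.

3

M1, M2, M9 together cover {outreach, hiring, training, procurement, ethics, legal, audit, strategy, PR, budget, ops} — every topic.
No 2 of the 9 members cover everything (all 36 pairs fall short), so 3 is minimum.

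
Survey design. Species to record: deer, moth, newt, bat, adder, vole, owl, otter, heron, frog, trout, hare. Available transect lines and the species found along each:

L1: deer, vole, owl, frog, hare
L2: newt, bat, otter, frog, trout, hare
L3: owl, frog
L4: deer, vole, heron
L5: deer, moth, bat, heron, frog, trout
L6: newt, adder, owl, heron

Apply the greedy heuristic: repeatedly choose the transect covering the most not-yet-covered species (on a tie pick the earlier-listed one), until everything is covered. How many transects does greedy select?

4

Pick 1: L2 covers 6 new species (newt, bat, otter, frog, trout, hare).
Pick 2: L1 covers 3 new species (deer, vole, owl).
Pick 3: L5 covers 2 new species (moth, heron).
Pick 4: L6 covers 1 new species (adder).
Greedy uses 4 transects.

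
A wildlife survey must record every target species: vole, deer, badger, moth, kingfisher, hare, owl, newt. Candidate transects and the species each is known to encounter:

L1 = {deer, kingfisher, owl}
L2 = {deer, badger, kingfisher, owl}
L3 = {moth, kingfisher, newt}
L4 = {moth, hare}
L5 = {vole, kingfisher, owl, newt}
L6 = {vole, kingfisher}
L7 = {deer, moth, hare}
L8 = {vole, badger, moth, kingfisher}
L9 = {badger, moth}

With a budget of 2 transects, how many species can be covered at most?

Choosing L5, L7 covers {vole, deer, moth, kingfisher, hare, owl, newt} — 7 species.
No choice of 2 transects does better; here badger is left uncovered.

7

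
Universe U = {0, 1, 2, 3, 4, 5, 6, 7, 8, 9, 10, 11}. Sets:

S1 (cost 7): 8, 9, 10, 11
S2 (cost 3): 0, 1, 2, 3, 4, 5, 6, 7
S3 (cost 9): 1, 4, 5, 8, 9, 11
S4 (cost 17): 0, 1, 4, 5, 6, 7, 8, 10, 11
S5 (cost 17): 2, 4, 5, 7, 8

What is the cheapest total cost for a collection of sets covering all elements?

10

S1, S2 cover every element at cost 7 + 3 = 10.
Any cover uses at least 2 sets; among all covering selections none totals below 10.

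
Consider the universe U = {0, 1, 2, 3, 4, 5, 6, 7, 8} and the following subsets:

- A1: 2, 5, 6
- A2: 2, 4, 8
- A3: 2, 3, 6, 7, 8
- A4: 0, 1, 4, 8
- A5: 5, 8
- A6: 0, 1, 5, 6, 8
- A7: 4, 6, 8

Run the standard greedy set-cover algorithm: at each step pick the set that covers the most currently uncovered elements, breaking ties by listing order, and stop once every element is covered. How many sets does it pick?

3

Pick 1: A3 covers 5 new elements (2, 3, 6, 7, 8).
Pick 2: A4 covers 3 new elements (0, 1, 4).
Pick 3: A1 covers 1 new elements (5).
Greedy uses 3 sets.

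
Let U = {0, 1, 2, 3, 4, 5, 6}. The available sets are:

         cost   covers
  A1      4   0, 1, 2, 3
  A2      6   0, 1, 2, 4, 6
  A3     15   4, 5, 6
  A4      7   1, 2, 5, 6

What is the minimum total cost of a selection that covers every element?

A1, A2, A4 cover every element at cost 4 + 6 + 7 = 17.
Any cover uses at least 2 sets; among all covering selections none totals below 17.

17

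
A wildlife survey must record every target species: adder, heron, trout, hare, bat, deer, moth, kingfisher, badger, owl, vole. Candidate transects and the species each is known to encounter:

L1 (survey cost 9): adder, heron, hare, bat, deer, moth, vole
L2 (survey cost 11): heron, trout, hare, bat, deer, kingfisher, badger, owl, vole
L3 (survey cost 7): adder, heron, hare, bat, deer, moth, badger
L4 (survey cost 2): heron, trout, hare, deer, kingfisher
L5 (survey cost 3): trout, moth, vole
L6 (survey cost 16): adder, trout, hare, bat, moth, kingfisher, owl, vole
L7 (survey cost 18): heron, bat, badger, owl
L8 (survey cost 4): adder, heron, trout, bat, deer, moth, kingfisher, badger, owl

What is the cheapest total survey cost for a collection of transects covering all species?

L4, L5, L8 cover every species at survey cost 2 + 3 + 4 = 9.
Any cover uses at least 2 transects; among all covering selections none totals below 9.

9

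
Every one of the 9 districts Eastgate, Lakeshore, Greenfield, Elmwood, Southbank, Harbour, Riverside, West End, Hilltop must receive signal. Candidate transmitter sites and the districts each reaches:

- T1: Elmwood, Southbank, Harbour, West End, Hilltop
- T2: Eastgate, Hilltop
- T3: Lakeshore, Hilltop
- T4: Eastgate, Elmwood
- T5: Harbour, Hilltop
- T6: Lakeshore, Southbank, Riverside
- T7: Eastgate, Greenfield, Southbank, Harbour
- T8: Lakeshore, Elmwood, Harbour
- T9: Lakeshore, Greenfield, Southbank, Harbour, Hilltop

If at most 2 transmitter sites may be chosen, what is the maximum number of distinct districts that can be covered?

7

Choosing T1, T6 covers {Lakeshore, Elmwood, Southbank, Harbour, Riverside, West End, Hilltop} — 7 districts.
No choice of 2 transmitter sites does better; here Eastgate, Greenfield are left uncovered.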